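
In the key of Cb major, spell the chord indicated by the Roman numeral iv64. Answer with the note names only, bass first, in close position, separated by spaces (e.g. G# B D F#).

Cb Fb Abb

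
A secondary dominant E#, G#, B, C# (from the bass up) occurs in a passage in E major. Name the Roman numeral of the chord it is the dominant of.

The chord is a dominant seventh chord on C#.
A dominant resolves down a perfect fifth: C# → F#. In E major, F# is scale degree 2, i.e. ii.

ii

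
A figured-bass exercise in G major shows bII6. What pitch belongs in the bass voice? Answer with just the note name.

C

bII in G major has root Ab; the chord is Ab-C-Eb.
The figure 6 means first inversion — the third is in the bass.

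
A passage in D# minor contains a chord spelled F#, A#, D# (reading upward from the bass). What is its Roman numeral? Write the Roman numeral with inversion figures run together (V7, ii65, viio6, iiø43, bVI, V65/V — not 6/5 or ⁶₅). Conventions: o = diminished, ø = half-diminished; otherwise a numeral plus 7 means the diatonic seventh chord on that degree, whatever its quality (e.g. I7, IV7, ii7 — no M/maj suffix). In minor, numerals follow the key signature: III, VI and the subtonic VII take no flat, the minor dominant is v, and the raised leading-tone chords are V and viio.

i6

Stacked in thirds the chord is D#-F#-A#: a minor triad on D#.
In D# minor, D# is the tonic; the diatonic minor triad there is i.
With F# in the bass the chord is in first inversion, so the figured bass is 6.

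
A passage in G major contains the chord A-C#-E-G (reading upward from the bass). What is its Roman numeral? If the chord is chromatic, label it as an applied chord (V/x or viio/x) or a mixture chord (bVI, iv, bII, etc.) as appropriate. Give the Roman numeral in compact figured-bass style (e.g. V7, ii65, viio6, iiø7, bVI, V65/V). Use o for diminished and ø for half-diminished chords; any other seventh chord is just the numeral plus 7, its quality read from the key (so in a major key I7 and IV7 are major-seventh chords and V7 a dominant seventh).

V7/V

Stacked in thirds the chord is A-C#-E-G: a dominant seventh chord on A.
A is not a diatonic chord root with this quality in G major, but it lies a perfect fifth above D (V), so the chord functions as an applied dominant of V.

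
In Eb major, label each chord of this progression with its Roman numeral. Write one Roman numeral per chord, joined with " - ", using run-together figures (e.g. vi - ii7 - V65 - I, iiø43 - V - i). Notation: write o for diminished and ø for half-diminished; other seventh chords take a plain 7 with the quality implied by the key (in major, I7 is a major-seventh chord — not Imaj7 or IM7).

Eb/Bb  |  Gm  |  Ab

I64 - iii - IV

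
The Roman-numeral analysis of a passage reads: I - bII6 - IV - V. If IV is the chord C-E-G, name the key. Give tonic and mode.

The anchor chord is a major triad on C, labeled IV.
IV on C implies C is the subdominant; that puts the tonic at G, and the uppercase numeral fits major mode.

G major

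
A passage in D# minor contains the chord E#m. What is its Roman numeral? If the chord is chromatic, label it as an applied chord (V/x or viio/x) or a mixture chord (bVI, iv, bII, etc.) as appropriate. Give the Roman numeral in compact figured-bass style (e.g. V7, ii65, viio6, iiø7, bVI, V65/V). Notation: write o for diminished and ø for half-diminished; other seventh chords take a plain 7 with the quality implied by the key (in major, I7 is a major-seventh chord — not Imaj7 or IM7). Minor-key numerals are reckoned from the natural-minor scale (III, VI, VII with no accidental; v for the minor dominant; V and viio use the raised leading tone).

The pitches E#-G#-B# form a minor triad rooted on E#.
E# is the second degree of D# minor. This is the minor supertonic, borrowed from the parallel major (the Dorian ii).

ii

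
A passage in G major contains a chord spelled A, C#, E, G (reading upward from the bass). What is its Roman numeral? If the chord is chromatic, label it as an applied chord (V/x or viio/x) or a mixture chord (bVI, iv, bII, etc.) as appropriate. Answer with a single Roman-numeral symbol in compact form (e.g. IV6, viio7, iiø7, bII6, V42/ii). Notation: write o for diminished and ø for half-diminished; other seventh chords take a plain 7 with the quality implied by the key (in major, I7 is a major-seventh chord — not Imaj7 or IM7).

V7/V

Stacked in thirds the chord is A-C#-E-G: a dominant seventh chord on A.
A is not a diatonic chord root with this quality in G major, but it lies a perfect fifth above D (V), so the chord functions as an applied dominant of V.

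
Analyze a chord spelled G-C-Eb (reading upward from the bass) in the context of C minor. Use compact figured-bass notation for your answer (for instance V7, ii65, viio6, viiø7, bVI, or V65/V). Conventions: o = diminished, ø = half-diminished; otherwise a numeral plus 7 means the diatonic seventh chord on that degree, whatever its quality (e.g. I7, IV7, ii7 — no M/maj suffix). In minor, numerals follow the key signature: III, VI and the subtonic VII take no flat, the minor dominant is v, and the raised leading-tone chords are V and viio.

i64

The pitches C-Eb-G form a minor triad rooted on C.
In C minor, C is the tonic; the diatonic minor triad there is i.
With G in the bass the chord is in second inversion, so the figured bass is 64.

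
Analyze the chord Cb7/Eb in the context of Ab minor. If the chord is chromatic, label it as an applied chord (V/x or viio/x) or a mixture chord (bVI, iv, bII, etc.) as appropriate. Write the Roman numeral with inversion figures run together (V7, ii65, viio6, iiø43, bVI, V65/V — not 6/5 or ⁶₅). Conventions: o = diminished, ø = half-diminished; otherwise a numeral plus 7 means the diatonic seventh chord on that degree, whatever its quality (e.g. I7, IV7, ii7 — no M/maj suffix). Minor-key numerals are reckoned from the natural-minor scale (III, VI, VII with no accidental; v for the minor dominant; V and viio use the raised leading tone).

The pitches Cb-Eb-Gb-Bbb form a dominant seventh chord rooted on Cb.
Cb is not a diatonic chord root with this quality in Ab minor, but it lies a perfect fifth above Fb (VI), so the chord functions as an applied dominant of VI.
With Eb in the bass the chord is in first inversion, so the figured bass is 65.

V65/VI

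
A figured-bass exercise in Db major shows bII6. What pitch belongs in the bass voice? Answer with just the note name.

Gb

bII in Db major has root Ebb; the chord is Ebb-Gb-Bbb.
The figure 6 means first inversion — the third is in the bass.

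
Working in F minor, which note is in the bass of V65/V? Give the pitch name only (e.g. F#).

B

The applied chord V65/V is rooted on G: G-B-D-F.
The figure 65 means first inversion — the third is in the bass.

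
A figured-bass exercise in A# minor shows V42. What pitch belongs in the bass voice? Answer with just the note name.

D#

V in A# minor has root E#; the chord is E#-G##-B#-D#.
The figure 42 means third inversion — the seventh is in the bass.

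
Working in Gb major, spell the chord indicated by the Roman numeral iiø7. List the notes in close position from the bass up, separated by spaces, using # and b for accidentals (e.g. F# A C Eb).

Scale degree 2 in Gb major is Ab; here the chord built on it is altered to a half-diminished seventh chord. iiø7 is the half-diminished supertonic seventh, borrowed from the parallel minor.
So the chord is Ab-Cb-Ebb-Gb.

Ab Cb Ebb Gb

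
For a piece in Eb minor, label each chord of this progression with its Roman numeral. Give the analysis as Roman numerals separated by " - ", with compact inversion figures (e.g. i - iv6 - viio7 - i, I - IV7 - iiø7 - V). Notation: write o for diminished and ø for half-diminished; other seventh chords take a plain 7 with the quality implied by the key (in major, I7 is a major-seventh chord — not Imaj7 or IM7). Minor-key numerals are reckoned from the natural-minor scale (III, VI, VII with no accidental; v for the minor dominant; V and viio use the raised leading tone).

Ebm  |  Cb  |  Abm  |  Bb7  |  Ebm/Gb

i - VI - iv - V7 - i6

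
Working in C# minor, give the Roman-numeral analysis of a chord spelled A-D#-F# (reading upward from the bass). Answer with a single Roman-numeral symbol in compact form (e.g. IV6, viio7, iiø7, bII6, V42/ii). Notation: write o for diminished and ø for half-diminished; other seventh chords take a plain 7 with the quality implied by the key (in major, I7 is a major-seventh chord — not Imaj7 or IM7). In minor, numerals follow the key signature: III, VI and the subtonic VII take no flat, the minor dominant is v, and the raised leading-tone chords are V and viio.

iio64

Stacked in thirds the chord is D#-F#-A: a diminished triad on D#.
D# is scale degree 2 in C# minor, and a diminished triad on that degree is written iio.
With A in the bass the chord is in second inversion, so the figured bass is 64.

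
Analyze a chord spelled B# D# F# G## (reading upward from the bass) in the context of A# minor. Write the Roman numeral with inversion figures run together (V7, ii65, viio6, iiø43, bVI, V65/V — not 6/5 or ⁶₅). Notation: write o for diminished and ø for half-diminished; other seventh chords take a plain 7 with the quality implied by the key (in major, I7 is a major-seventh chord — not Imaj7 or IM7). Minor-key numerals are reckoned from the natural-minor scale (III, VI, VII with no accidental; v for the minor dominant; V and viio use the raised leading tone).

viio65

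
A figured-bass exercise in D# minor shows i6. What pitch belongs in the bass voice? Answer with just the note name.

i in D# minor has root D#; the chord is D#-F#-A#.
The figure 6 means first inversion — the third is in the bass.

F#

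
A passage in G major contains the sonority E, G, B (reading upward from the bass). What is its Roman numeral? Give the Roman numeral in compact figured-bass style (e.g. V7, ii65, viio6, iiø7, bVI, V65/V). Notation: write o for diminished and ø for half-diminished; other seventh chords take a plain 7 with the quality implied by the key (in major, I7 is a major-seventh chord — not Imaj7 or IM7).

vi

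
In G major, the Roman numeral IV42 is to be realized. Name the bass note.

IV in G major has root C; the chord is C-E-G-B.
The figure 42 means third inversion — the seventh is in the bass.

B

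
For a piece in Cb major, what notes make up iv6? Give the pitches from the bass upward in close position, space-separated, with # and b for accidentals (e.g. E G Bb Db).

Abb Cb Fb

iv6 is the minor subdominant, borrowed from the parallel minor. In Cb major that root is Fb.
So the chord is Fb-Abb-Cb.
The figured bass 6 indicates first inversion, placing the third (Abb) in the bass: Abb-Cb-Fb.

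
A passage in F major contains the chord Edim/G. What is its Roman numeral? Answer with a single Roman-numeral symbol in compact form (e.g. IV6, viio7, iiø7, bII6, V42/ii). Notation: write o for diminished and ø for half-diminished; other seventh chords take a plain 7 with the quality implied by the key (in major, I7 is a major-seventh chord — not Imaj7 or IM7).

viio6

Stacked in thirds the chord is E-G-Bb: a diminished triad on E.
In F major, E is the leading tone; the diatonic diminished triad there is viio.
With G in the bass the chord is in first inversion, so the figured bass is 6.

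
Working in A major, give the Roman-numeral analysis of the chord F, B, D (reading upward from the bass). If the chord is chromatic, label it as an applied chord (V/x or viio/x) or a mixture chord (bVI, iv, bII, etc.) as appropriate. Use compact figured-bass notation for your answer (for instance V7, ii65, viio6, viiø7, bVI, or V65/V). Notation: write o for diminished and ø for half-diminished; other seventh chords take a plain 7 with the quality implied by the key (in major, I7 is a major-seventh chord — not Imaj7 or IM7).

The pitches B-D-F form a diminished triad rooted on B.
B is the second degree of A major. This is the diminished supertonic triad, borrowed from the parallel minor.
With F in the bass the chord is in second inversion, so the figured bass is 64.

iio64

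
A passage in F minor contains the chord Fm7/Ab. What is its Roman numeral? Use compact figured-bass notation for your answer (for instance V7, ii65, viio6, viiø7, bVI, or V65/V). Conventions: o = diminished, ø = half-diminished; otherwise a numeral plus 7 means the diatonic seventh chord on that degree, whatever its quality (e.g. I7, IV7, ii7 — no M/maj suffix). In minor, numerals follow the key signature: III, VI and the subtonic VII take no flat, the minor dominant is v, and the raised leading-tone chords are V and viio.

The pitches F-Ab-C-Eb form a minor seventh chord rooted on F.
F is scale degree 1 in F minor, and a minor seventh chord on that degree is written i7.
With Ab in the bass the chord is in first inversion, so the figured bass is 65.

i65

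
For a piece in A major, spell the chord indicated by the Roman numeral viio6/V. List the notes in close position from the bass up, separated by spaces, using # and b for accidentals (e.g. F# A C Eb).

F# A D#

The slash marks an applied leading-tone chord: viio of V. In A major, V is E, so the leading tone to it is D#, a half step below.
Building a diminished triad on D# gives D#-F#-A.
With the 6 figure the chord is in first inversion; from the bass F# upward in close position it reads F#-A-D#.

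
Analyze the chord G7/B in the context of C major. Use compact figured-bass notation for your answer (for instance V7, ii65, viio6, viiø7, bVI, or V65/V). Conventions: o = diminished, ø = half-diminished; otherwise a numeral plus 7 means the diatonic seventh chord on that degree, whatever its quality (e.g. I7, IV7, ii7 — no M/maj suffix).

Stacked in thirds the chord is G-B-D-F: a dominant seventh chord on G.
G is scale degree 5 in C major, and a dominant seventh chord on that degree is written V7.
With B in the bass the chord is in first inversion, so the figured bass is 65.

V65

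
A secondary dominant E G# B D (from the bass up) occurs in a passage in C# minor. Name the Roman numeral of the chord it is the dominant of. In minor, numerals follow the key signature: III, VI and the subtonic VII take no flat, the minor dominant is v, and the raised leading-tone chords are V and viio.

VI

The chord is a dominant seventh chord on E.
A dominant resolves down a perfect fifth: E → A. In C# minor, A is scale degree 6, i.e. VI.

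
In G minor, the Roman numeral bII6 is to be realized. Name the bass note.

bII in G minor has root Ab; the chord is Ab-C-Eb.
The figure 6 means first inversion — the third is in the bass.

C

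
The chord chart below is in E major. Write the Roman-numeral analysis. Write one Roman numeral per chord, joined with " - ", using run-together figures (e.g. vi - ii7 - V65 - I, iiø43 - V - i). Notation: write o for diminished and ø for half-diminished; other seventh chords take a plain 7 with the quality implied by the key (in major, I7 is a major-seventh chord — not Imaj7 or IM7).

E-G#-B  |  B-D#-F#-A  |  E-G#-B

E-G#-B has root E, degree 1 in E major, so I.
B-D#-F#-A: dominant seventh chord on B = scale degree 5 → V7.
E-G#-B: major triad on E = scale degree 1 → I.

I - V7 - I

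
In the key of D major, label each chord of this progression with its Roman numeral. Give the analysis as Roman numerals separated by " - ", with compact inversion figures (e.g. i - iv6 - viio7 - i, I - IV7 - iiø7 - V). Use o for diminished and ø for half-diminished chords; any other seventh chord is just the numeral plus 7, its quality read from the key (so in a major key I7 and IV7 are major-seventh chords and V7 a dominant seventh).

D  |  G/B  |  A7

D: major triad on D = scale degree 1 → I.
G/B: root G is the subdominant; major triad there is IV6.
A7: dominant seventh chord on A = scale degree 5 → V7.

I - IV6 - V7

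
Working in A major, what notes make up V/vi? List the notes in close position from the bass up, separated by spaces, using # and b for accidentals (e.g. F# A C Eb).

C# E# G#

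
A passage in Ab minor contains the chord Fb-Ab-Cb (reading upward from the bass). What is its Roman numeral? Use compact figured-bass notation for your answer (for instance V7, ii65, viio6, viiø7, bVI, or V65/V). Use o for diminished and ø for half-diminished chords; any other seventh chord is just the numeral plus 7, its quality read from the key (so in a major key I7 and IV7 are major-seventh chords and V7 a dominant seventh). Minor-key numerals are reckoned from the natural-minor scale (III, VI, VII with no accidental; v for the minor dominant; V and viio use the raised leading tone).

VI

Stacked in thirds the chord is Fb-Ab-Cb: a major triad on Fb.
In Ab minor, Fb is the submediant; the diatonic major triad there is VI.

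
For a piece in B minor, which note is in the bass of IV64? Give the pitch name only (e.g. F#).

IV in B minor has root E; the chord is E-G#-B.
The figure 64 means second inversion — the fifth is in the bass.

B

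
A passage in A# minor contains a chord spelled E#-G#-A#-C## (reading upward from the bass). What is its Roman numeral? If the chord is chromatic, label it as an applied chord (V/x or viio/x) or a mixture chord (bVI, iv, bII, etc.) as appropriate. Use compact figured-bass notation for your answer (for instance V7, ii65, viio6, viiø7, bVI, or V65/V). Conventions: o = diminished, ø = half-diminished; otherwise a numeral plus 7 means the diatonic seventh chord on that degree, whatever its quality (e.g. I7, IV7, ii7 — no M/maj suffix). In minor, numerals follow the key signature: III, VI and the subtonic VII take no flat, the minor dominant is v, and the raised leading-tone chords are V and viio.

V43/iv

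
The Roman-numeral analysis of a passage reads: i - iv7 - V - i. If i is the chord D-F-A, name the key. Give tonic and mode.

D minor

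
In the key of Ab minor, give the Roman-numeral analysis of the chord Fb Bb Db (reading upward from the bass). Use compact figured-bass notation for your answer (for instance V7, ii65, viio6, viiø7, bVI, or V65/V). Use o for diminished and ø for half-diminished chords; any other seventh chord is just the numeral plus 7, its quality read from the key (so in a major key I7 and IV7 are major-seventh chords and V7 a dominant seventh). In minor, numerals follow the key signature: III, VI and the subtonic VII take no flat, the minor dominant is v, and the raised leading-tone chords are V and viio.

iio64

Stacked in thirds the chord is Bb-Db-Fb: a diminished triad on Bb.
Bb is scale degree 2 in Ab minor, and a diminished triad on that degree is written iio.
With Fb in the bass the chord is in second inversion, so the figured bass is 64.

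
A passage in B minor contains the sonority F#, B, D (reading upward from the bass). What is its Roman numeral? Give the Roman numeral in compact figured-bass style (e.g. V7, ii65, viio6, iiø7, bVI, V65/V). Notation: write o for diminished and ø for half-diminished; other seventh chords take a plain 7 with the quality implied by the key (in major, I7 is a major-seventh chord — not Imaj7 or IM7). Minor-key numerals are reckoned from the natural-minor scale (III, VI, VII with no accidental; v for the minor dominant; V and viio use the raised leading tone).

Stacked in thirds the chord is B-D-F#: a minor triad on B.
In B minor, B is the tonic; the diatonic minor triad there is i.
With F# in the bass the chord is in second inversion, so the figured bass is 64.

i64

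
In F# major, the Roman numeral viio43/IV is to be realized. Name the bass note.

The applied chord viio43/IV is rooted on A#: A#-C#-E-G.
The figure 43 means second inversion — the fifth is in the bass.

E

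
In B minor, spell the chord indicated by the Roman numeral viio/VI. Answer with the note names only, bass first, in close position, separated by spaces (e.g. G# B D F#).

F# A C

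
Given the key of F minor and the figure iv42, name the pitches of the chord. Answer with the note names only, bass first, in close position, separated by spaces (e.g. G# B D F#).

Ab Bb Db F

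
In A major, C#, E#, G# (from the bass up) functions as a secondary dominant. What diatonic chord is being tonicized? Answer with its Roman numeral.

vi

The chord is a major triad on C#.
A dominant resolves down a perfect fifth: C# → F#. In A major, F# is scale degree 6, i.e. vi.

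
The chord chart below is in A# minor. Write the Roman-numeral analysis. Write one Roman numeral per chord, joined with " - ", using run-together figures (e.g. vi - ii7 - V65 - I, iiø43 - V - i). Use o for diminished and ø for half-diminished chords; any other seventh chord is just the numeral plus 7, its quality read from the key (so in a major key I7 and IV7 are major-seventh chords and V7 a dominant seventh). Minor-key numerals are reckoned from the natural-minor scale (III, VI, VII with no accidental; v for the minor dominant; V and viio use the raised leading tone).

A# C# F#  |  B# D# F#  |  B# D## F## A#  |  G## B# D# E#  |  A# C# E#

VI6 - iio - V7/V - V65 - i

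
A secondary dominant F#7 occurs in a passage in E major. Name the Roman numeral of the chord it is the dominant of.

V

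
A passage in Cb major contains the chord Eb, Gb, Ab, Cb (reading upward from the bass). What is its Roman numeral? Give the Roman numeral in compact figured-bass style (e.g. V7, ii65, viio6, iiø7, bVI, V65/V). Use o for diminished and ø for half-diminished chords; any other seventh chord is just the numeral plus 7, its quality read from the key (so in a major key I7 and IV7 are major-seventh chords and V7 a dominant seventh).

vi43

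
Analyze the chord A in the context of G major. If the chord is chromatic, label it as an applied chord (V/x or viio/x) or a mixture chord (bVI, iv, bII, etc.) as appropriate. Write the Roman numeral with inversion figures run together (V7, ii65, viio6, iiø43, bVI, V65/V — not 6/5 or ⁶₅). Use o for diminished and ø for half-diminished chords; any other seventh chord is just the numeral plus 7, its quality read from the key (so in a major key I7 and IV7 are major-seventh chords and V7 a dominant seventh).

V/V

The pitches A-C#-E form a major triad rooted on A.
A is not a diatonic chord root with this quality in G major, but it lies a perfect fifth above D (V), so the chord functions as an applied dominant of V.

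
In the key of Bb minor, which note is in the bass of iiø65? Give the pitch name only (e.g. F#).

Eb

iiø in Bb minor has root C; the chord is C-Eb-Gb-Bb.
The figure 65 means first inversion — the third is in the bass.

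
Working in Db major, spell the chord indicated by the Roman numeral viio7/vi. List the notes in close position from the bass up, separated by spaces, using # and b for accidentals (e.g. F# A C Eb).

viio7/vi is a secondary leading-tone chord. The target vi is Bb in Db major; the applied chord is rooted a semitone below, on A.
Building a fully diminished seventh chord on A gives A-C-Eb-Gb.

A C Eb Gb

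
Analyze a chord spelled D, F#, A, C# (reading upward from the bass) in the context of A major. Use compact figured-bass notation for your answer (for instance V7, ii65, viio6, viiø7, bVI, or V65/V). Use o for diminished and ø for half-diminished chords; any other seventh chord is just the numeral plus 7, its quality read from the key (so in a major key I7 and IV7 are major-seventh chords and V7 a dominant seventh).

IV7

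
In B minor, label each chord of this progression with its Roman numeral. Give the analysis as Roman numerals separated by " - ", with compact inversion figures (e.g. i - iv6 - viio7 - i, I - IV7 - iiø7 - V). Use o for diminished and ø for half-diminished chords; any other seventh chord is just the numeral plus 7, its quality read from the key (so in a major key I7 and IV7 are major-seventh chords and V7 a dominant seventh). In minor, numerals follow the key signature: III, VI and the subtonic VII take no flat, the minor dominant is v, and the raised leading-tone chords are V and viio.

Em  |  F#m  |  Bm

Em: root E is the subdominant; minor triad there is iv.
F#m: minor triad on F# = scale degree 5 → v.
Bm: minor triad on B = scale degree 1 → i.

iv - v - i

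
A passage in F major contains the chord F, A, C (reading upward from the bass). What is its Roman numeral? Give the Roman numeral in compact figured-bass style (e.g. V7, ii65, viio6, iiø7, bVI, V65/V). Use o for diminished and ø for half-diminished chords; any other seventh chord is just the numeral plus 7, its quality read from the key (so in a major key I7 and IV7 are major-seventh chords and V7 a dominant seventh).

The pitches F-A-C form a major triad rooted on F.
F is scale degree 1 in F major, and a major triad on that degree is written I.

I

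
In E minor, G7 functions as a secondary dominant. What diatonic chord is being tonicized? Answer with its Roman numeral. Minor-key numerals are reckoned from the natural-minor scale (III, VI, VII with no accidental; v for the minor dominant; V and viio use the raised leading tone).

VI

The chord is a dominant seventh chord on G.
A dominant resolves down a perfect fifth: G → C. In E minor, C is scale degree 6, i.e. VI.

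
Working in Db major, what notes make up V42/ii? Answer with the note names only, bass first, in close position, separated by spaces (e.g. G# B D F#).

V42/ii is a secondary dominant — the dominant seventh of ii. ii in Db major is Eb, so the applied chord's root is Bb, a perfect fifth above.
Building a dominant seventh chord on Bb gives Bb-D-F-Ab.
With the 42 figure the chord is in third inversion; from the bass Ab upward in close position it reads Ab-Bb-D-F.

Ab Bb D F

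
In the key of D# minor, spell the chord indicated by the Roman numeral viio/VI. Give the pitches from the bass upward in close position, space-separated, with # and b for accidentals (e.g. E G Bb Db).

The slash marks an applied leading-tone chord: viio of VI. In D# minor, VI is B, so the leading tone to it is A#, a half step below.
Building a diminished triad on A# gives A#-C#-E.

A# C# E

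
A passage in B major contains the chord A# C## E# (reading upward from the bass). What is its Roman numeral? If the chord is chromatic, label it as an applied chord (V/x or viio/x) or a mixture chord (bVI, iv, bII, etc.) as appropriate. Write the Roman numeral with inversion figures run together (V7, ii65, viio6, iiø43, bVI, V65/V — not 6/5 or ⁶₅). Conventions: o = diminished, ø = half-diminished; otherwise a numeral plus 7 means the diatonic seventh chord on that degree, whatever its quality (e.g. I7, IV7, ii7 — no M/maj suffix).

Stacked in thirds the chord is A#-C##-E#: a major triad on A#.
A# is not a diatonic chord root with this quality in B major, but it lies a perfect fifth above D# (iii), so the chord functions as an applied dominant of iii.

V/iii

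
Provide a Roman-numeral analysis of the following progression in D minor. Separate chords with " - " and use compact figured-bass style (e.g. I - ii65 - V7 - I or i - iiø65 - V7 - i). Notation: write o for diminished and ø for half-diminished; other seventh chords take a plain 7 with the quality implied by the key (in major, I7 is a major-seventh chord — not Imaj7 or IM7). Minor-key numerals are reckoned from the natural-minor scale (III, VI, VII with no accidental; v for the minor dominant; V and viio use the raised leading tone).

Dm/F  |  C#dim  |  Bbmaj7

i6 - viio - VI7

Dm/F: minor triad on D = scale degree 1 → i6.
C#dim: root C# is the leading tone; diminished triad there is viio.
Bbmaj7: root Bb is the submediant; major seventh chord there is VI7.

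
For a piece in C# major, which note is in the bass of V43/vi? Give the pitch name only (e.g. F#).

The applied chord V43/vi is rooted on E#: E#-G##-B#-D#.
The figure 43 means second inversion — the fifth is in the bass.

B#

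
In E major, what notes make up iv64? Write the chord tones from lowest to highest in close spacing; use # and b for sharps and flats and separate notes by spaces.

E A C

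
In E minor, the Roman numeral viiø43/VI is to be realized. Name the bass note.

The applied chord viiø43/VI is rooted on B: B-D-F-A.
The figure 43 means second inversion — the fifth is in the bass.

F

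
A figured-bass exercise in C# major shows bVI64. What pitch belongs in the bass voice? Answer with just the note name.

E

bVI in C# major has root A; the chord is A-C#-E.
The figure 64 means second inversion — the fifth is in the bass.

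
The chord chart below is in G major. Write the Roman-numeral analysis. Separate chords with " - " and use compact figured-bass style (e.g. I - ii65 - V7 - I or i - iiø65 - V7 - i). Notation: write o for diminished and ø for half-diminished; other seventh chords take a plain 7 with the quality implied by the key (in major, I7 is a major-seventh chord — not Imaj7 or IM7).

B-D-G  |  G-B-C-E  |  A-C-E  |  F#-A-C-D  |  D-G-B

B-D-G has root G, degree 1 in G major, so I6.
G-B-C-E has root C, degree 4 in G major, so IV43.
A-C-E has root A, degree 2 in G major, so ii.
F#-A-C-D has root D, degree 5 in G major, so V65.
D-G-B: root G is the tonic; major triad there is I64.

I6 - IV43 - ii - V65 - I64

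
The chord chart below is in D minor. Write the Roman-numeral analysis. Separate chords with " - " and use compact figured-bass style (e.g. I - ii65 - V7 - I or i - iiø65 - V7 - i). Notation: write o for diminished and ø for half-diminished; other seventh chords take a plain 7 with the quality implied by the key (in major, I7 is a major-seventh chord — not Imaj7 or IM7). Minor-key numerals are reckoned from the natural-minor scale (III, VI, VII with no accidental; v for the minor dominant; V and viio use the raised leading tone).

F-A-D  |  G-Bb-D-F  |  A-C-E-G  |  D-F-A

F-A-D: root D is the tonic; minor triad there is i6.
G-Bb-D-F: minor seventh chord on G = scale degree 4 → iv7.
A-C-E-G has root A, degree 5 in D minor, so v7.
D-F-A has root D, degree 1 in D minor, so i.

i6 - iv7 - v7 - i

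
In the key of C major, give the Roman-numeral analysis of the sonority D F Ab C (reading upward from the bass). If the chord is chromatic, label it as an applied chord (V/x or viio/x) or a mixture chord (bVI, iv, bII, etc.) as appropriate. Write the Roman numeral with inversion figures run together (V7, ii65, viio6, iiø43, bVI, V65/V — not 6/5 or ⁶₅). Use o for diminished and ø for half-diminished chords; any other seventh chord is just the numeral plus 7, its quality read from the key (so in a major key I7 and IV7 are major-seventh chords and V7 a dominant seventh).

iiø7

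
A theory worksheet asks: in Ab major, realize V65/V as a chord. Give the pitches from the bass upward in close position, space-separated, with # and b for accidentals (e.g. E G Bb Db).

V65/V is a secondary dominant — the dominant seventh of V. V in Ab major is Eb, so the applied chord's root is Bb, a perfect fifth above.
Building a dominant seventh chord on Bb gives Bb-D-F-Ab.
With the 65 figure the chord is in first inversion; from the bass D upward in close position it reads D-F-Ab-Bb.

D F Ab Bb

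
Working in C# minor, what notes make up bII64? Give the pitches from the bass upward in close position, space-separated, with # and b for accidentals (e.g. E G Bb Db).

Scale degree 2 in C# minor is D#; lowering it a half step gives D. bII64 is the Neapolitan chord — a major triad on the lowered second degree.
So the chord is D-F#-A, a major triad.
The figured bass 64 indicates second inversion, placing the fifth (A) in the bass: A-D-F#.

A D F#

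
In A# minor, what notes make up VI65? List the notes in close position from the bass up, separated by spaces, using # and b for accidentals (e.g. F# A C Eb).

A# C# E# F#

The numeral's case and figure indicate a major seventh chord. In A# minor its root, the submediant, is F#.
Stacking thirds from F# gives F#-A#-C#-E#.
The figured bass 65 indicates first inversion, placing the third (A#) in the bass: A#-C#-E#-F#.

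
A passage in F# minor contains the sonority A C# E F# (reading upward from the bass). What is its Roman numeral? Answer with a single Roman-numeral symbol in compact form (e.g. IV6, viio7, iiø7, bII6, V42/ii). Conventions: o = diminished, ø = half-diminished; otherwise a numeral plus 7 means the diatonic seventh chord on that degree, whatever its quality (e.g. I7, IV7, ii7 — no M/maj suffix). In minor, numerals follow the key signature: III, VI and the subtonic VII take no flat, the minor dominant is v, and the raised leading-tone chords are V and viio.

i65

Stacked in thirds the chord is F#-A-C#-E: a minor seventh chord on F#.
F# is scale degree 1 in F# minor, and a minor seventh chord on that degree is written i7.
With A in the bass the chord is in first inversion, so the figured bass is 65.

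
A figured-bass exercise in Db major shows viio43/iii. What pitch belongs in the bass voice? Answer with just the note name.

The applied chord viio43/iii is rooted on E: E-G-Bb-Db.
The figure 43 means second inversion — the fifth is in the bass.

Bb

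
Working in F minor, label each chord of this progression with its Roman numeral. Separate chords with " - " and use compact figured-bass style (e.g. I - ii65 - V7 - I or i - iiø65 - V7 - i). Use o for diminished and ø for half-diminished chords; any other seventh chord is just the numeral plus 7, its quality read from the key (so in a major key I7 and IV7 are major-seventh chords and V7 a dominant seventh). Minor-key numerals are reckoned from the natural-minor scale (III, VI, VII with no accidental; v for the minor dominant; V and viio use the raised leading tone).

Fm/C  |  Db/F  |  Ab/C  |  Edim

i64 - VI6 - III6 - viio

Fm/C has root F, degree 1 in F minor, so i64.
Db/F has root Db, degree 6 in F minor, so VI6.
Ab/C: root Ab is the mediant; major triad there is III6.
Edim has root E, degree 7 in F minor, so viio.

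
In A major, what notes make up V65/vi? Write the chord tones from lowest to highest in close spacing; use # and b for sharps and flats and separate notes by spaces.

E# G# B C#

The slash means an applied dominant: we want the dominant of vi. In A major, vi is F# minor, and its dominant is built on C#.
Building a dominant seventh chord on C# gives C#-E#-G#-B.
With the 65 figure the chord is in first inversion; from the bass E# upward in close position it reads E#-G#-B-C#.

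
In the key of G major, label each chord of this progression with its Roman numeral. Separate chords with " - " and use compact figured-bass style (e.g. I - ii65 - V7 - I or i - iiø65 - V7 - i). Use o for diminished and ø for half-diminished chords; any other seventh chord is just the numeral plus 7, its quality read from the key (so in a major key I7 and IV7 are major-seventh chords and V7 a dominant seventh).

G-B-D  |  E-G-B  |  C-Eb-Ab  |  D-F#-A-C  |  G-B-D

G-B-D: root G is the tonic; major triad there is I.
E-G-B: root E is the submediant; minor triad there is vi.
C-Eb-Ab: major triad on Ab — chromatic; Ab is the lowered second degree, so this is the Neapolitan sixth, bII6 (third, C, in the bass — hence the 6).
D-F#-A-C has root D, degree 5 in G major, so V7.
G-B-D: root G is the tonic; major triad there is I.

I - vi - bII6 - V7 - I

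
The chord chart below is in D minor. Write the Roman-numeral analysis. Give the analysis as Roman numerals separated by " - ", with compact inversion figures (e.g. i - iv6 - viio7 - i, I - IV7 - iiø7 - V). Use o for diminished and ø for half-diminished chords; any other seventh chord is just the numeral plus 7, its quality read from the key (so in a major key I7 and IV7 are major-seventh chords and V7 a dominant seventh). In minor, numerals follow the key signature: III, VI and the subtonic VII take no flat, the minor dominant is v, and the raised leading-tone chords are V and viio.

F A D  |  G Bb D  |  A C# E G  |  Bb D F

i6 - iv - V7 - VI

F-A-D: minor triad on D = scale degree 1 → i6.
G-Bb-D has root G, degree 4 in D minor, so iv.
A-C#-E-G: root A is the dominant; dominant seventh chord there is V7.
Bb-D-F: root Bb is the submediant; major triad there is VI.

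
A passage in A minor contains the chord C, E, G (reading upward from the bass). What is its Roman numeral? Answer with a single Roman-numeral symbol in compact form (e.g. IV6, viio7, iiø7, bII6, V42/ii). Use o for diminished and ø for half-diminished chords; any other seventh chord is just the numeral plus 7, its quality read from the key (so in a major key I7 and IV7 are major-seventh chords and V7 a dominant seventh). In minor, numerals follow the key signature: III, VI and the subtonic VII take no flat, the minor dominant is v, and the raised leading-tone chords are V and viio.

The pitches C-E-G form a major triad rooted on C.
In A minor, C is the mediant; the diatonic major triad there is III.

III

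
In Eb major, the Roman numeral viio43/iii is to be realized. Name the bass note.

The applied chord viio43/iii is rooted on F#: F#-A-C-Eb.
The figure 43 means second inversion — the fifth is in the bass.

C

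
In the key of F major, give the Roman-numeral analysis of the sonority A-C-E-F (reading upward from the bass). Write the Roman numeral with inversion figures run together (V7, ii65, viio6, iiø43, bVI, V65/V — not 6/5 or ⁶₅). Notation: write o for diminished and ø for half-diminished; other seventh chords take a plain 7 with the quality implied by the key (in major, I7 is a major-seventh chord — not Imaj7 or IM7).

The pitches F-A-C-E form a major seventh chord rooted on F.
F is scale degree 1 in F major, and a major seventh chord on that degree is written I7.
With A in the bass the chord is in first inversion, so the figured bass is 65.

I65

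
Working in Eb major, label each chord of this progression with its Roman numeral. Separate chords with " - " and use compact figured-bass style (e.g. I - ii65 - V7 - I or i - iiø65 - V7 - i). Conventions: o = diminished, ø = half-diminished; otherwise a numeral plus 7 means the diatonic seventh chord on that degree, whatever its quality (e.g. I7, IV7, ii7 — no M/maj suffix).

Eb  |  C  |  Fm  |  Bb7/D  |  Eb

I - V/ii - ii - V65 - I

Eb: major triad on Eb = scale degree 1 → I.
C is the secondary dominant of ii (major triad on C): V/ii.
Fm has root F, degree 2 in Eb major, so ii.
Bb7/D: root Bb is the dominant; dominant seventh chord there is V65.
Eb: major triad on Eb = scale degree 1 → I.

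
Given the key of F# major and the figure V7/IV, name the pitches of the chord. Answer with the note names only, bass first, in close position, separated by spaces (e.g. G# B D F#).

F# A# C# E

V7/IV is a secondary dominant — the dominant seventh of IV. IV in F# major is B, so the applied chord's root is F#, a perfect fifth above.
Building a dominant seventh chord on F# gives F#-A#-C#-E.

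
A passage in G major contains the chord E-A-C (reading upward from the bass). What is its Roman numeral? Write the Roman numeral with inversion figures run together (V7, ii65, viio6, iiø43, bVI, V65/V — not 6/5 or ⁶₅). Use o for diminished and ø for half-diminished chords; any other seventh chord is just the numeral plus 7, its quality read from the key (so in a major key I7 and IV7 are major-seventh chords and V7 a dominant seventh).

Stacked in thirds the chord is A-C-E: a minor triad on A.
A is scale degree 2 in G major, and a minor triad on that degree is written ii.
With E in the bass the chord is in second inversion, so the figured bass is 64.

ii64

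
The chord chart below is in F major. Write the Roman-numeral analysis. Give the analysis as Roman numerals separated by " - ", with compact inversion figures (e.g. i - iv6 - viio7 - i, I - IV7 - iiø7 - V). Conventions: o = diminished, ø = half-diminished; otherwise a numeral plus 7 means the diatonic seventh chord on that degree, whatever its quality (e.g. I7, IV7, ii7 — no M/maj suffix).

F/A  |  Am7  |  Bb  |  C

I6 - iii7 - IV - V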